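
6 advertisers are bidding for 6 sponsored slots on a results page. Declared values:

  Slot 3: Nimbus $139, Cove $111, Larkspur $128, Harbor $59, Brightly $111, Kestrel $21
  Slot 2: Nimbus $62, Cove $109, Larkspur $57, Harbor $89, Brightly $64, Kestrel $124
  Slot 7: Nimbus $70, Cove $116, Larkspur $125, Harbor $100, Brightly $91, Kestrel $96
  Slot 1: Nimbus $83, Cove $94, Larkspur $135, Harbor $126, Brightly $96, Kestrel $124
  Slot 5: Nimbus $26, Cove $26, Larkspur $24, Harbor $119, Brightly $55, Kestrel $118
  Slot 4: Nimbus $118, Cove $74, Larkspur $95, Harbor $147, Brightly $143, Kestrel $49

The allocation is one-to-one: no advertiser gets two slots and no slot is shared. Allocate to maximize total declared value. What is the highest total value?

Maximum total: $776

Optimal: Nimbus→Slot 3 ($139), Cove→Slot 7 ($116), Larkspur→Slot 1 ($135), Harbor→Slot 5 ($119), Brightly→Slot 4 ($143), Kestrel→Slot 2 ($124) — total 139+116+135+119+143+124 = $776.
Max-entry greedy (repeatedly take the single best remaining cell) gives $716, worse by 60.
Next-best assignment: Nimbus→Slot 3, Cove→Slot 2, Larkspur→Slot 7, Harbor→Slot 1, Brightly→Slot 4, Kestrel→Slot 5 = $760.
No other one-to-one assignment exceeds $776.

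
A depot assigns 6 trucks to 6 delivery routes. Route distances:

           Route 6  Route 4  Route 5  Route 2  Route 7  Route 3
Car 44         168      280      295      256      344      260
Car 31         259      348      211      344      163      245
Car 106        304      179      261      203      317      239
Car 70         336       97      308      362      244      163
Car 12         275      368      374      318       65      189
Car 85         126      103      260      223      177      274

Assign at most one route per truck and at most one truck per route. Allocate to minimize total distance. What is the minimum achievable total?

Optimal: Car 44→Route 6 (168 km), Car 31→Route 5 (211 km), Car 106→Route 2 (203 km), Car 70→Route 3 (163 km), Car 12→Route 7 (65 km), Car 85→Route 4 (103 km) — total 168+211+203+163+65+103 = 913 km.
Row-greedy (each truck in turn takes its cheapest remaining route) gives 1251 km, worse by 338.

Min total: 913 km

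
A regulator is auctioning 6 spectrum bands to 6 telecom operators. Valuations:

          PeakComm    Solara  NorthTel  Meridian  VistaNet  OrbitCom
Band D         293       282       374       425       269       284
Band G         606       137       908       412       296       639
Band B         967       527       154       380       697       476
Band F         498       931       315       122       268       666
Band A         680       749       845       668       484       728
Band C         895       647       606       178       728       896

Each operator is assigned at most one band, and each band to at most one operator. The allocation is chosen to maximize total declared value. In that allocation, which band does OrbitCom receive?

Optimal: PeakComm→Band B ($967M), Solara→Band F ($931M), NorthTel→Band G ($908M), Meridian→Band D ($425M), VistaNet→Band C ($728M), OrbitCom→Band A ($728M) — total 967+931+908+425+728+728 = $4687M.
Row-greedy (each operator in turn takes its best remaining band) gives $4486M, worse by 201.
Swapping OrbitCom↔VistaNet (OrbitCom→Band C $896M, VistaNet→Band A $484M) loses 76.
Checked against all permutations: $4687M is optimal.
OrbitCom's own top band is Band C ($896M), but forcing OrbitCom→Band C and reassigning the rest optimally gives only $4639M — worse by 48.

OrbitCom receives Band A.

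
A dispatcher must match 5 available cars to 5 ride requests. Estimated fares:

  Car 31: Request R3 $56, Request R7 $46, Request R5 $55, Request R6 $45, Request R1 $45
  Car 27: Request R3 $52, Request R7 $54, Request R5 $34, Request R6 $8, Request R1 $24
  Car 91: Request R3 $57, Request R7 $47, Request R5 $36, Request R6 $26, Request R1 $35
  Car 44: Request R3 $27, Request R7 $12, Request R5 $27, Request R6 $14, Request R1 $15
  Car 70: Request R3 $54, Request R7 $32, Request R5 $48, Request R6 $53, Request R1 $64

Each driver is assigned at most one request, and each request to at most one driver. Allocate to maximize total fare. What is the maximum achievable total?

Optimal: Car 31→Request R6 ($45), Car 27→Request R7 ($54), Car 91→Request R3 ($57), Car 44→Request R5 ($27), Car 70→Request R1 ($64) — total 45+54+57+27+64 = $247.
Row-greedy (each driver in turn takes its best remaining request) gives $214, worse by 33.
Swapping Car 31↔Car 70 (Car 31→Request R1 $45, Car 70→Request R6 $53) loses 11.

Max total: $247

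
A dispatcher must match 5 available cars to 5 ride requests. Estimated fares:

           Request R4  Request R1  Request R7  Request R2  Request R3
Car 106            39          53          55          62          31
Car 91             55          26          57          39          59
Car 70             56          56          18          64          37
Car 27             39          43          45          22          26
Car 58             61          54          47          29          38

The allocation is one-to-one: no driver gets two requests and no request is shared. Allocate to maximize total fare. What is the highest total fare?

Maximum total: $283

Optimal: Car 106→Request R2 ($62), Car 91→Request R3 ($59), Car 70→Request R1 ($56), Car 27→Request R7 ($45), Car 58→Request R4 ($61) — total 62+59+56+45+61 = $283.
Column-greedy (each request in turn goes to its best remaining driver) gives $262, worse by 21.
Swapping Car 106↔Car 70 (Car 106→Request R1 $53, Car 70→Request R2 $64) loses 1.
No other one-to-one assignment exceeds $283.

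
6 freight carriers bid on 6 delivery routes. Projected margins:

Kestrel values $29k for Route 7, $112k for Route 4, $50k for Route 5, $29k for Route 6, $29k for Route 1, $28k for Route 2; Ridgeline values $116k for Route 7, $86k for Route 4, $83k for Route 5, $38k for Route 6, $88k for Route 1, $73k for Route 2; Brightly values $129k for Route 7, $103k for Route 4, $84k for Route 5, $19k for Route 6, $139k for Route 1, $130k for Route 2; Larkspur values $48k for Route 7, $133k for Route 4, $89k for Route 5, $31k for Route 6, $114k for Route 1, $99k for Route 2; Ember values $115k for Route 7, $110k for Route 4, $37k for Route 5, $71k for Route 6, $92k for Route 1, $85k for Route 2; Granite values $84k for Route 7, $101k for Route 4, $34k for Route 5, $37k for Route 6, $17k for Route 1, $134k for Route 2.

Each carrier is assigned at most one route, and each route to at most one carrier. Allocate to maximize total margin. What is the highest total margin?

Optimal: Kestrel→Route 4 ($112k), Ridgeline→Route 7 ($116k), Brightly→Route 1 ($139k), Larkspur→Route 5 ($89k), Ember→Route 6 ($71k), Granite→Route 2 ($134k) — total 112+116+139+89+71+134 = $661k.
Row-greedy (each carrier in turn takes its best remaining route) gives $571k, worse by 90.
No other one-to-one assignment exceeds $661k.

Maximum total: $661k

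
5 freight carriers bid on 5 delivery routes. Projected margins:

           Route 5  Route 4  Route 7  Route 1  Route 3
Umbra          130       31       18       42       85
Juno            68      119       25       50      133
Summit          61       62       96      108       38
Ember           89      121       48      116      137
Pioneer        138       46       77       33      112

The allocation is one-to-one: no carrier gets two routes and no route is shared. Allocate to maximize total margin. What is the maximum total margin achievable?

This is a one-to-one assignment (maximum-weight bipartite matching).
Optimal: Umbra→Route 5 ($130k), Juno→Route 4 ($119k), Summit→Route 7 ($96k), Ember→Route 1 ($116k), Pioneer→Route 3 ($112k) — total 130+119+96+116+112 = $573k.
Max-entry greedy (repeatedly take the single best remaining cell) gives $520k, worse by 53.
Swapping Umbra↔Pioneer (Umbra→Route 3 $85k, Pioneer→Route 5 $138k) loses 19.

Max total: $573k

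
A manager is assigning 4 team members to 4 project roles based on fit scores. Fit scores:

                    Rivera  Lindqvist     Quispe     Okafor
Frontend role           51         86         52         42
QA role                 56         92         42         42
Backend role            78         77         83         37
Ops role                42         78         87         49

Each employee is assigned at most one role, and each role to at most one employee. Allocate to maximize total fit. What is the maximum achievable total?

Max total: 299 pts

Optimal: Rivera→Backend role (78 pts), Lindqvist→QA role (92 pts), Quispe→Ops role (87 pts), Okafor→Frontend role (42 pts) — total 78+92+87+42 = 299 pts.
Column-greedy (each role in turn goes to its best remaining employee) gives 274 pts, worse by 25.
Every other assignment is strictly worse.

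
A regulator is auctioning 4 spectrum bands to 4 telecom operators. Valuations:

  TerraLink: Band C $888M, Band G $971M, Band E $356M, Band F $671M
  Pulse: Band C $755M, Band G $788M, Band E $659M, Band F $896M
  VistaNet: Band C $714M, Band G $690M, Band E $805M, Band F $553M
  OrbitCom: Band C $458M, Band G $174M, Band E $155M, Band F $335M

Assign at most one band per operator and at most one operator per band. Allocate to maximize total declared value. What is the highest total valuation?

This is the linear assignment problem.
Optimal: TerraLink→Band G ($971M), Pulse→Band F ($896M), VistaNet→Band E ($805M), OrbitCom→Band C ($458M) — total 971+896+805+458 = $3130M.
Column-greedy (each band in turn goes to its best remaining operator) gives $2816M, worse by 314.
Next-best assignment: TerraLink→Band G, Pulse→Band C, VistaNet→Band E, OrbitCom→Band F = $2866M.

Max total: $3130M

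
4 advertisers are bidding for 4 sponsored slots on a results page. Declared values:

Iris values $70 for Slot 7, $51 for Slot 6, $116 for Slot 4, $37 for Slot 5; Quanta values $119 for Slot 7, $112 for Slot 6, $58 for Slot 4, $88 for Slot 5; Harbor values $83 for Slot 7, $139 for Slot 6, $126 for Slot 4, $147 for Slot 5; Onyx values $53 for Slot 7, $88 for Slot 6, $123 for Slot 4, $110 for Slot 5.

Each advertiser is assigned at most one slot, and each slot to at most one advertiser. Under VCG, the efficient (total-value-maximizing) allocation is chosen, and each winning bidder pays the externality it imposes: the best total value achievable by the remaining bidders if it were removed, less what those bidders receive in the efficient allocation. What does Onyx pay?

Onyx pays $8.

Efficient allocation: Iris→Slot 4 ($116), Quanta→Slot 7 ($119), Harbor→Slot 6 ($139), Onyx→Slot 5 ($110); total welfare W = $484.
Onyx receives Slot 5 at value $110, so the others get W − 110 = $374.
Without Onyx: best allocation of the remaining 3 bidders over all 4 slots is Iris→Slot 4 ($116), Quanta→Slot 7 ($119), Harbor→Slot 5 ($147), total $382.
VCG payment = (others' best without Onyx) − (others' welfare with Onyx) = 382 − 374 = $8.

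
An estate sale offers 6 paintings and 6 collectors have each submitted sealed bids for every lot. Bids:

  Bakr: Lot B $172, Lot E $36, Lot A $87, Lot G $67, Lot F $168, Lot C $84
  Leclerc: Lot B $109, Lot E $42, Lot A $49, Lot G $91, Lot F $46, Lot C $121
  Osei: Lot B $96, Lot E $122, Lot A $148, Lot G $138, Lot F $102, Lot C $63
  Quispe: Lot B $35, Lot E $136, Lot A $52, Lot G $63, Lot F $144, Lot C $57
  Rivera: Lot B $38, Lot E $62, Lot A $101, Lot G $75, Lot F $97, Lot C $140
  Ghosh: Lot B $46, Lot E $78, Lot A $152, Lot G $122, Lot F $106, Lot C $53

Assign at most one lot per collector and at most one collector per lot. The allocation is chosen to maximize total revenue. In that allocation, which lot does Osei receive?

Osei receives Lot G.

Optimal: Bakr→Lot F ($168), Leclerc→Lot B ($109), Osei→Lot G ($138), Quispe→Lot E ($136), Rivera→Lot C ($140), Ghosh→Lot A ($152) — total 168+109+138+136+140+152 = $843.
Swapping Bakr↔Ghosh (Bakr→Lot A $87, Ghosh→Lot F $106) loses 127.
No other one-to-one assignment exceeds $843.
Osei's own top lot is Lot A ($148), but forcing Osei→Lot A and reassigning the rest optimally gives only $823 — worse by 20.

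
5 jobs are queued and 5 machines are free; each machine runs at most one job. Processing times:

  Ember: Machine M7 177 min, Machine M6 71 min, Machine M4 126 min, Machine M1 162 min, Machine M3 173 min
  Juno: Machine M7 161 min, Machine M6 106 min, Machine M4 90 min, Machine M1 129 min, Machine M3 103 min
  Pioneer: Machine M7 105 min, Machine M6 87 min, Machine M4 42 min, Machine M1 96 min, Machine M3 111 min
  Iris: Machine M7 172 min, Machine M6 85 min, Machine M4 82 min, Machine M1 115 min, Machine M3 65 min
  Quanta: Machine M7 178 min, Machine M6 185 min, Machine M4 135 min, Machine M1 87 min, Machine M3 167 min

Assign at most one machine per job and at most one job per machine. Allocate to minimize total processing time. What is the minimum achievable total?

Optimal: Ember→Machine M6 (71 min), Juno→Machine M4 (90 min), Pioneer→Machine M7 (105 min), Iris→Machine M3 (65 min), Quanta→Machine M1 (87 min) — total 71+90+105+65+87 = 418 min.
Min-entry greedy (repeatedly take the single cheapest remaining cell) gives 426 min, worse by 8.
Next-best assignment: Ember→Machine M6, Juno→Machine M7, Pioneer→Machine M4, Iris→Machine M3, Quanta→Machine M1 = 426 min.
Swapping Quanta↔Iris (Quanta→Machine M3 167 min, Iris→Machine M1 115 min) adds 130.
No other one-to-one assignment undercuts 418 min.

Minimum total: 418 min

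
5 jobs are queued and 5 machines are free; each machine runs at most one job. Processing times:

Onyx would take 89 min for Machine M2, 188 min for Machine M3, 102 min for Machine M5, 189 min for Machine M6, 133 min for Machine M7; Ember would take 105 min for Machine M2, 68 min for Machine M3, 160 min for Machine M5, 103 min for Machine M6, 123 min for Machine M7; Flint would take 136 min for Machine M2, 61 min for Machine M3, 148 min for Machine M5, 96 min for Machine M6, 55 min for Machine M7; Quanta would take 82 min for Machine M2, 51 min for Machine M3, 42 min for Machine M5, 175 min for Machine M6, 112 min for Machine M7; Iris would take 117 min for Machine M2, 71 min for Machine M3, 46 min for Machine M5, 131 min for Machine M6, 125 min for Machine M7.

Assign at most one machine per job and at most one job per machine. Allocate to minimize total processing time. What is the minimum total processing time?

Minimum total: 344 min

This is a one-to-one assignment (minimum-cost bipartite matching).
Optimal: Onyx→Machine M2 (89 min), Ember→Machine M6 (103 min), Flint→Machine M7 (55 min), Quanta→Machine M3 (51 min), Iris→Machine M5 (46 min) — total 89+103+55+51+46 = 344 min.
Min-entry greedy (repeatedly take the single cheapest remaining cell) gives 385 min, worse by 41.
Checked against all permutations: 344 min is optimal.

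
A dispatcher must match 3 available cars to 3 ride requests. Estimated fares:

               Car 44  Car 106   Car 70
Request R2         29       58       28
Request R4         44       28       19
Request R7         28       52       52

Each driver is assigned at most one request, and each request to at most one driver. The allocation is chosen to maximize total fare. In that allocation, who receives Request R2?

Car 106 receives Request R2.

Optimal: Car 44→Request R4 ($44), Car 106→Request R2 ($58), Car 70→Request R7 ($52) — total 44+58+52 = $154.
Swapping Car 44↔Car 106 (Car 44→Request R2 $29, Car 106→Request R4 $28) loses 45.
Every other assignment is strictly worse.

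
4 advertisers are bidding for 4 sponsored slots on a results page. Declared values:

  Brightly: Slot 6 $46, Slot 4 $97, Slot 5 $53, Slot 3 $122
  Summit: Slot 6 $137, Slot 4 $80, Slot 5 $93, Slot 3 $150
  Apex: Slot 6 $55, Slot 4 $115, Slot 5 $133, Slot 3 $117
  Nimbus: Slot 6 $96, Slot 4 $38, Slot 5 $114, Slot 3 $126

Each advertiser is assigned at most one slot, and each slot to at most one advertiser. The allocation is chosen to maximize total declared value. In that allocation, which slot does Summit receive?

Optimal: Brightly→Slot 4 ($97), Summit→Slot 6 ($137), Apex→Slot 5 ($133), Nimbus→Slot 3 ($126) — total 97+137+133+126 = $493.
Row-greedy (each advertiser in turn takes its best remaining slot) gives $430, worse by 63.
Next-best assignment: Brightly→Slot 3, Summit→Slot 6, Apex→Slot 4, Nimbus→Slot 5 = $488.
Summit's own top slot is Slot 3 ($150), but forcing Summit→Slot 3 and reassigning the rest optimally gives only $476 — worse by 17.

Summit receives Slot 6.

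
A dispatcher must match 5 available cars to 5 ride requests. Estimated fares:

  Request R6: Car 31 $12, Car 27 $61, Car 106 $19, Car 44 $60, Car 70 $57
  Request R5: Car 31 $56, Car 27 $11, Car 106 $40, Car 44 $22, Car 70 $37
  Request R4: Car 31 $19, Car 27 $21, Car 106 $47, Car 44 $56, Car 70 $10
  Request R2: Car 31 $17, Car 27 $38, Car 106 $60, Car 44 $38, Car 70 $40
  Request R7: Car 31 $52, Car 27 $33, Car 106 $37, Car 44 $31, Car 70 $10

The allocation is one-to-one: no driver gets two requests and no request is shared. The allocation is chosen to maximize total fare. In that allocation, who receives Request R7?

Car 31 receives Request R7.

This is the linear assignment problem.
Optimal: Car 31→Request R7 ($52), Car 27→Request R6 ($61), Car 106→Request R2 ($60), Car 44→Request R4 ($56), Car 70→Request R5 ($37) — total 52+61+60+56+37 = $266.
Max-entry greedy (repeatedly take the single best remaining cell) gives $243, worse by 23.
Next-best assignment: Car 31→Request R5, Car 27→Request R7, Car 106→Request R2, Car 44→Request R4, Car 70→Request R6 = $262.
Car 31's own top request is Request R5 ($56), but forcing Car 31→Request R5 and reassigning the rest optimally gives only $262 — worse by 4.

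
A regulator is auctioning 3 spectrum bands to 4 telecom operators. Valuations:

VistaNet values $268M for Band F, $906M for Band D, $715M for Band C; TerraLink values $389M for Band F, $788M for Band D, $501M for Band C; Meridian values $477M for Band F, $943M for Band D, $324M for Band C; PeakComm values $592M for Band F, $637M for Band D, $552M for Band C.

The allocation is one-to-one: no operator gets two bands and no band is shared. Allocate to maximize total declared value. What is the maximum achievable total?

Max total: $2250M

Optimal: PeakComm→Band F ($592M), Meridian→Band D ($943M), VistaNet→Band C ($715M) — total 592+943+715 = $2250M.
Row-greedy (each operator in turn takes its best remaining band) gives $1884M, worse by 366.
Next-best assignment: PeakComm→Band F, TerraLink→Band D, VistaNet→Band C = $2095M.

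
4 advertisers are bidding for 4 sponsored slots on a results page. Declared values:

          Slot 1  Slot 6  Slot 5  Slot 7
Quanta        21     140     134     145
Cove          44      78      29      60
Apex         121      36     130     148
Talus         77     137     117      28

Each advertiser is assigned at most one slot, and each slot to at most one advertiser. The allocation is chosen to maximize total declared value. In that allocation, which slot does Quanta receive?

Quanta receives Slot 5.

Optimal: Quanta→Slot 5 ($134), Cove→Slot 1 ($44), Apex→Slot 7 ($148), Talus→Slot 6 ($137) — total 134+44+148+137 = $463.
Checked against all permutations: $463 is optimal.
Quanta's own top slot is Slot 7 ($145), but forcing Quanta→Slot 7 and reassigning the rest optimally gives only $461 — worse by 2.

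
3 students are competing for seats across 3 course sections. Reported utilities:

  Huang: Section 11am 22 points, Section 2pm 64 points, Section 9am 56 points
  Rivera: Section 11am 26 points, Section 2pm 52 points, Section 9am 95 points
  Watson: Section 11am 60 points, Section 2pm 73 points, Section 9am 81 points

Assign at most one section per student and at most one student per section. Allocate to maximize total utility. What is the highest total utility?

Optimal: Huang→Section 2pm (64 points), Rivera→Section 9am (95 points), Watson→Section 11am (60 points) — total 64+95+60 = 219 points.
Next-best assignment: Huang→Section 11am, Rivera→Section 9am, Watson→Section 2pm = 190 points.
Checked against all permutations: 219 points is optimal.

Maximum total: 219 points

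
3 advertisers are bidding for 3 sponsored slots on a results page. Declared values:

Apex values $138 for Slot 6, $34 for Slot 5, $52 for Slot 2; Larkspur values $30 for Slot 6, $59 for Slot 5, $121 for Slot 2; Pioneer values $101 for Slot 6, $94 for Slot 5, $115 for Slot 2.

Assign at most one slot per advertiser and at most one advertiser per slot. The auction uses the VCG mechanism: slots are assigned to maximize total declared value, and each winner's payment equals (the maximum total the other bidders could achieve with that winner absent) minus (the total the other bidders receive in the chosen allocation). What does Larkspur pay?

Larkspur pays $21.

Efficient allocation: Apex→Slot 6 ($138), Larkspur→Slot 2 ($121), Pioneer→Slot 5 ($94); total welfare W = $353.
Larkspur receives Slot 2 at value $121, so the others get W − 121 = $232.
Without Larkspur: best allocation of the remaining 2 bidders over all 3 slots is Apex→Slot 6 ($138), Pioneer→Slot 2 ($115), total $253.
VCG payment = (others' best without Larkspur) − (others' welfare with Larkspur) = 253 − 232 = $21.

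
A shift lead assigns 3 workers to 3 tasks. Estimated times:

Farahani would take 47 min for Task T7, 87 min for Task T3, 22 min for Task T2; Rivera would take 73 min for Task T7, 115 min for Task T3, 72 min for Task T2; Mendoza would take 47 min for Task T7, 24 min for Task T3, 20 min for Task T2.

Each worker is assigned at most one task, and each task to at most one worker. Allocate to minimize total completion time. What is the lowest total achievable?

Minimum total: 119 min

Optimal: Farahani→Task T2 (22 min), Rivera→Task T7 (73 min), Mendoza→Task T3 (24 min) — total 22+73+24 = 119 min.
Next-best assignment: Farahani→Task T7, Rivera→Task T2, Mendoza→Task T3 = 143 min.
No other one-to-one assignment undercuts 119 min.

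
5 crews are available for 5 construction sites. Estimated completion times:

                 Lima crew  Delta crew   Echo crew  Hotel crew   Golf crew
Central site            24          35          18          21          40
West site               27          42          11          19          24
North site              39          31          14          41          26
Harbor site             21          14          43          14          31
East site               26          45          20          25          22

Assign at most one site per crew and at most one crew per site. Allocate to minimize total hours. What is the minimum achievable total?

Minimum total: 93 hours

This is the linear assignment problem.
Optimal: Lima crew→Central site (24 hours), Delta crew→Harbor site (14 hours), Echo crew→North site (14 hours), Hotel crew→West site (19 hours), Golf crew→East site (22 hours) — total 24+14+14+19+22 = 93 hours.
No other one-to-one assignment undercuts 93 hours.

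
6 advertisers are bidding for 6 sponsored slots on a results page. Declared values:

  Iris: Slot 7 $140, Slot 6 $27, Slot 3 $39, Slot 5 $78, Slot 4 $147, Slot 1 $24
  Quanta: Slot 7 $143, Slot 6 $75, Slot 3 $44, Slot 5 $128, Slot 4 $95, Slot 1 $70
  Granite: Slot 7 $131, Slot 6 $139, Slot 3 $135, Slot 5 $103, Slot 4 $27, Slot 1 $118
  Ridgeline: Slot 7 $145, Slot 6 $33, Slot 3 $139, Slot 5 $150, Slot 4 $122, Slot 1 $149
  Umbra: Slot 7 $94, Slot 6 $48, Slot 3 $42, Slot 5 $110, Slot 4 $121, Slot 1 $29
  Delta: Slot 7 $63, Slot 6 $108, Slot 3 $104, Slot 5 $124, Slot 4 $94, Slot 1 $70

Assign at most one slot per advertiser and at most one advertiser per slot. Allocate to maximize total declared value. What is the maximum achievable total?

Optimal: Iris→Slot 4 ($147), Quanta→Slot 7 ($143), Granite→Slot 6 ($139), Ridgeline→Slot 1 ($149), Umbra→Slot 5 ($110), Delta→Slot 3 ($104) — total 147+143+139+149+110+104 = $792.
Row-greedy (each advertiser in turn takes its best remaining slot) gives $691, worse by 101.

Maximum total: $792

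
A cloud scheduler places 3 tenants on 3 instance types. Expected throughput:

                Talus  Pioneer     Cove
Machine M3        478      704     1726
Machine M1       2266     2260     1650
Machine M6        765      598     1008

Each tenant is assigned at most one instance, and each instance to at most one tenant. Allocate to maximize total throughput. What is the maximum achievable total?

Max total: 4751 ops/s

Optimal: Talus→Machine M6 (765 ops/s), Pioneer→Machine M1 (2260 ops/s), Cove→Machine M3 (1726 ops/s) — total 765+2260+1726 = 4751 ops/s.
Row-greedy (each tenant in turn takes its best remaining instance) gives 3978 ops/s, worse by 773.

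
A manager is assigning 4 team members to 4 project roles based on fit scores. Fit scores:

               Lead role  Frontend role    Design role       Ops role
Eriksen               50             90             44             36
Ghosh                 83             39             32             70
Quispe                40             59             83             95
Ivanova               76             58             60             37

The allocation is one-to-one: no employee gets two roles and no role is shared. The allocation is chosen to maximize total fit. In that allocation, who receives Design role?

Optimal: Eriksen→Frontend role (90 pts), Ghosh→Lead role (83 pts), Quispe→Ops role (95 pts), Ivanova→Design role (60 pts) — total 90+83+95+60 = 328 pts.
Checked against all permutations: 328 pts is optimal.
Ivanova's own top role is Lead role (76 pts), but forcing Ivanova→Lead role and reassigning the rest optimally gives only 319 pts — worse by 9.

Ivanova receives Design role.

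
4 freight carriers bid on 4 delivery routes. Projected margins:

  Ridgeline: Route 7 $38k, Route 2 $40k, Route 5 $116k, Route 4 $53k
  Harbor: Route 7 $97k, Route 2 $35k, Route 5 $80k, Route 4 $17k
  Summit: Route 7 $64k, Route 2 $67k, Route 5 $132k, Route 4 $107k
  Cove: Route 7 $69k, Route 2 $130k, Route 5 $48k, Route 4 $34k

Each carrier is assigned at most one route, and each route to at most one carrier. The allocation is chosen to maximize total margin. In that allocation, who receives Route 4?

Optimal: Ridgeline→Route 5 ($116k), Harbor→Route 7 ($97k), Summit→Route 4 ($107k), Cove→Route 2 ($130k) — total 116+97+107+130 = $450k.
Max-entry greedy (repeatedly take the single best remaining cell) gives $412k, worse by 38.
Summit's own top route is Route 5 ($132k), but forcing Summit→Route 5 and reassigning the rest optimally gives only $412k — worse by 38.

Summit receives Route 4.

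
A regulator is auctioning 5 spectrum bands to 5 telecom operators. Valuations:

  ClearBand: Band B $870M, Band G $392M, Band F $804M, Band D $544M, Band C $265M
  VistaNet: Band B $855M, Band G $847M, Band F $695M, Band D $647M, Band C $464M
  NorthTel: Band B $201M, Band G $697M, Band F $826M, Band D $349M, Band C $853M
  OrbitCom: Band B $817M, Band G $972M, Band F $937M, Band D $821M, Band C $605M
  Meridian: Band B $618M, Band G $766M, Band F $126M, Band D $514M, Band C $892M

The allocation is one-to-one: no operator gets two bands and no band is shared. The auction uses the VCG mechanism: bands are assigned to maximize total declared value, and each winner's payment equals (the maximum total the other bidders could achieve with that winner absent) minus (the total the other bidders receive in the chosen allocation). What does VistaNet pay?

VistaNet pays $151M.

Efficient allocation: ClearBand→Band B ($870M), VistaNet→Band G ($847M), NorthTel→Band F ($826M), OrbitCom→Band D ($821M), Meridian→Band C ($892M); total welfare W = $4256M.
VistaNet receives Band G at value $847M, so the others get W − 847 = $3409M.
Without VistaNet: best allocation of the remaining 4 bidders over all 5 bands is ClearBand→Band B ($870M), NorthTel→Band F ($826M), OrbitCom→Band G ($972M), Meridian→Band C ($892M), total $3560M.
VCG payment = (others' best without VistaNet) − (others' welfare with VistaNet) = 3560 − 3409 = $151M.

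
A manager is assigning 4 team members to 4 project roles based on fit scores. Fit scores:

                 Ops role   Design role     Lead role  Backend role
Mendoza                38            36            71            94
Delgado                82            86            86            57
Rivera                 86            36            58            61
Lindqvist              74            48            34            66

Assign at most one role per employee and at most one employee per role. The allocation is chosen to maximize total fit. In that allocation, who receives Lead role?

Delgado receives Lead role.

Treat this as an assignment problem: match each employee to one role.
Optimal: Mendoza→Backend role (94 pts), Delgado→Lead role (86 pts), Rivera→Ops role (86 pts), Lindqvist→Design role (48 pts) — total 94+86+86+48 = 314 pts.
Delgado's own top role is Design role (86 pts), but forcing Delgado→Design role and reassigning the rest optimally gives only 312 pts — worse by 2.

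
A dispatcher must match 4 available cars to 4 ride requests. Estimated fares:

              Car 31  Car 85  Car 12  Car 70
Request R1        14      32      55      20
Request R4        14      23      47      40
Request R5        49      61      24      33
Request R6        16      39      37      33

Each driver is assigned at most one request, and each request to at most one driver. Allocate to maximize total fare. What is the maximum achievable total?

Max total: $183

This is a one-to-one assignment (maximum-weight bipartite matching).
Optimal: Car 31→Request R5 ($49), Car 85→Request R6 ($39), Car 12→Request R1 ($55), Car 70→Request R4 ($40) — total 49+39+55+40 = $183.
Column-greedy (each request in turn goes to its best remaining driver) gives $172, worse by 11.
Swapping Car 31↔Car 85 (Car 31→Request R6 $16, Car 85→Request R5 $61) loses 11.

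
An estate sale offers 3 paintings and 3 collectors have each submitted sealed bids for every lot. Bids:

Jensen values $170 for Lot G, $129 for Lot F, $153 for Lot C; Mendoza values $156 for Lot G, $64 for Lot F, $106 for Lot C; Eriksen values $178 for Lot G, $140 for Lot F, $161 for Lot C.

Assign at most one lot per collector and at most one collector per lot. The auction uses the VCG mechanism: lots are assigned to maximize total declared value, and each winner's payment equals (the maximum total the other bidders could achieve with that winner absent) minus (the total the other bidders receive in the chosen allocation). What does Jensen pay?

Jensen pays $21.

Efficient allocation: Jensen→Lot C ($153), Mendoza→Lot G ($156), Eriksen→Lot F ($140); total welfare W = $449.
Jensen receives Lot C at value $153, so the others get W − 153 = $296.
Without Jensen: best allocation of the remaining 2 bidders over all 3 lots is Mendoza→Lot G ($156), Eriksen→Lot C ($161), total $317.
VCG payment = (others' best without Jensen) − (others' welfare with Jensen) = 317 − 296 = $21.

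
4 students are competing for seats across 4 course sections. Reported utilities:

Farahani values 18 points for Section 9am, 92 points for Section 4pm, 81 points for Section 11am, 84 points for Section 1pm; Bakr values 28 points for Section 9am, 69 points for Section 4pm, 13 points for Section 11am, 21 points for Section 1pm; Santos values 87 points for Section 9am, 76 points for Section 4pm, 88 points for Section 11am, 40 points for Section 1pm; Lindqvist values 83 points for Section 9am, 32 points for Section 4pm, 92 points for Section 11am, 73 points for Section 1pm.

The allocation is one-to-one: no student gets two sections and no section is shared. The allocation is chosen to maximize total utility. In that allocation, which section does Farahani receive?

Treat this as an assignment problem: match each student to one section.
Optimal: Farahani→Section 1pm (84 points), Bakr→Section 4pm (69 points), Santos→Section 9am (87 points), Lindqvist→Section 11am (92 points) — total 84+69+87+92 = 332 points.
Column-greedy (each section in turn goes to its best remaining student) gives 292 points, worse by 40.
Farahani's own top section is Section 4pm (92 points), but forcing Farahani→Section 4pm and reassigning the rest optimally gives only 292 points — worse by 40.

Farahani receives Section 1pm.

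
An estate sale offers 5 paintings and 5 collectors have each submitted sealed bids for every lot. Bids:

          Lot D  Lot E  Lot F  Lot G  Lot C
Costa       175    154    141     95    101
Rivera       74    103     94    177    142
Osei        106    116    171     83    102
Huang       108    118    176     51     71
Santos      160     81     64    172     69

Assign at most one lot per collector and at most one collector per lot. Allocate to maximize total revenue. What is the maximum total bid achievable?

Maximum total: $781

This is a one-to-one assignment (maximum-weight bipartite matching).
Optimal: Costa→Lot D ($175), Rivera→Lot C ($142), Osei→Lot E ($116), Huang→Lot F ($176), Santos→Lot G ($172) — total 175+142+116+176+172 = $781.
Row-greedy (each collector in turn takes its best remaining lot) gives $710, worse by 71.
Checked against all permutations: $781 is optimal.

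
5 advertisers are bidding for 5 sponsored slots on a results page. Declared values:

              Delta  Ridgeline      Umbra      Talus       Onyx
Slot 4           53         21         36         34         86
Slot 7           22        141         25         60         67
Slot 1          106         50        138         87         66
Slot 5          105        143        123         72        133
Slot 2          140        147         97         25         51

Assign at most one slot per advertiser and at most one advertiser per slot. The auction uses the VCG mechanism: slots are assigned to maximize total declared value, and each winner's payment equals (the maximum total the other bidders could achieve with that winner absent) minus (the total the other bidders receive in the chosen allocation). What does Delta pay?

Efficient allocation: Delta→Slot 2 ($140), Ridgeline→Slot 7 ($141), Umbra→Slot 1 ($138), Talus→Slot 4 ($34), Onyx→Slot 5 ($133); total welfare W = $586.
Delta receives Slot 2 at value $140, so the others get W − 140 = $446.
Without Delta: best allocation of the remaining 4 bidders over all 5 slots is Ridgeline→Slot 2 ($147), Umbra→Slot 1 ($138), Talus→Slot 7 ($60), Onyx→Slot 5 ($133), total $478.
VCG payment = (others' best without Delta) − (others' welfare with Delta) = 478 − 446 = $32.

Delta pays $32.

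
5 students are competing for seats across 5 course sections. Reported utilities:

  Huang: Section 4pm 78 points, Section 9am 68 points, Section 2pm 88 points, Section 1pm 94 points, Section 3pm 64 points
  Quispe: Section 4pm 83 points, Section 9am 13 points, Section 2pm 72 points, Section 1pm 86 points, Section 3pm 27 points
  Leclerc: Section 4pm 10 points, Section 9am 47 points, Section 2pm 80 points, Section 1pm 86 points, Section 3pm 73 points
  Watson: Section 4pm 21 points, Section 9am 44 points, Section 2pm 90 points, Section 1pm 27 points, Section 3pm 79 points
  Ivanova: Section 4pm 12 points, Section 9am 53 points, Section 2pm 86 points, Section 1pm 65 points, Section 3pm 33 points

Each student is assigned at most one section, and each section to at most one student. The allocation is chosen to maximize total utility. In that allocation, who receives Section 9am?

Huang receives Section 9am.

This is a one-to-one assignment (maximum-weight bipartite matching).
Optimal: Huang→Section 9am (68 points), Quispe→Section 4pm (83 points), Leclerc→Section 1pm (86 points), Watson→Section 3pm (79 points), Ivanova→Section 2pm (86 points) — total 68+83+86+79+86 = 402 points.
Max-entry greedy (repeatedly take the single best remaining cell) gives 393 points, worse by 9.
Huang's own top section is Section 1pm (94 points), but forcing Huang→Section 1pm and reassigning the rest optimally gives only 393 points — worse by 9.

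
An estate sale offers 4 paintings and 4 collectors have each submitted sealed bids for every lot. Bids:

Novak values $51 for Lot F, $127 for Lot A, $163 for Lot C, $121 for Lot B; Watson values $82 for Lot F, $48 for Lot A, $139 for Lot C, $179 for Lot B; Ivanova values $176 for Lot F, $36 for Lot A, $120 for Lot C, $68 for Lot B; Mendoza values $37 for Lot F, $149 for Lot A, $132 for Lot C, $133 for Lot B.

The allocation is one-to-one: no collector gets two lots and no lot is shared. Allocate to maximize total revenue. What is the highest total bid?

This is a one-to-one assignment (maximum-weight bipartite matching).
Optimal: Novak→Lot C ($163), Watson→Lot B ($179), Ivanova→Lot F ($176), Mendoza→Lot A ($149) — total 163+179+176+149 = $667.

Max total: $667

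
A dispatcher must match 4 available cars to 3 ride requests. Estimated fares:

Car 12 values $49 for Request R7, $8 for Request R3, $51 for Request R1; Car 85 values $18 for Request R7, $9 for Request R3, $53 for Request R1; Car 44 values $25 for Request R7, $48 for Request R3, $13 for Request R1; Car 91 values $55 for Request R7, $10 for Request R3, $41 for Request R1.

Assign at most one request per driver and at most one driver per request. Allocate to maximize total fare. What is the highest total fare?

Max total: $156

Optimal: Car 91→Request R7 ($55), Car 44→Request R3 ($48), Car 85→Request R1 ($53) — total 55+48+53 = $156.
Row-greedy (each driver in turn takes its best remaining request) gives $117, worse by 39.
Swapping Car 91↔Car 85 (Car 91→Request R1 $41, Car 85→Request R7 $18) loses 49.
No other one-to-one assignment exceeds $156.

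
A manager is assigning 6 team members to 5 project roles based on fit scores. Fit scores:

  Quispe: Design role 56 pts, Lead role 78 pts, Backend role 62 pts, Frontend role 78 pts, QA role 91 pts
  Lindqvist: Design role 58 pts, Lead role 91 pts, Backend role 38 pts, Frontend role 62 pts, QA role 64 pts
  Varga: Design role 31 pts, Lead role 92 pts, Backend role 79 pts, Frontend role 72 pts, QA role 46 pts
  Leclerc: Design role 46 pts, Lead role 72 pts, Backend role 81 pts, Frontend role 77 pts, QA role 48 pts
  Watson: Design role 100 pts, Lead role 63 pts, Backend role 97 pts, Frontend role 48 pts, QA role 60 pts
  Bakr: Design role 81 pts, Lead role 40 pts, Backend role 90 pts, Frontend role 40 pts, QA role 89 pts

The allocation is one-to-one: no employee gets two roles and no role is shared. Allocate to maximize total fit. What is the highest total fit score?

Optimal: Watson→Design role (100 pts), Varga→Lead role (92 pts), Bakr→Backend role (90 pts), Leclerc→Frontend role (77 pts), Quispe→QA role (91 pts) — total 100+92+90+77+91 = 450 pts.
Row-greedy (each employee in turn takes its best remaining role) gives 438 pts, worse by 12.

Max total: 450 pts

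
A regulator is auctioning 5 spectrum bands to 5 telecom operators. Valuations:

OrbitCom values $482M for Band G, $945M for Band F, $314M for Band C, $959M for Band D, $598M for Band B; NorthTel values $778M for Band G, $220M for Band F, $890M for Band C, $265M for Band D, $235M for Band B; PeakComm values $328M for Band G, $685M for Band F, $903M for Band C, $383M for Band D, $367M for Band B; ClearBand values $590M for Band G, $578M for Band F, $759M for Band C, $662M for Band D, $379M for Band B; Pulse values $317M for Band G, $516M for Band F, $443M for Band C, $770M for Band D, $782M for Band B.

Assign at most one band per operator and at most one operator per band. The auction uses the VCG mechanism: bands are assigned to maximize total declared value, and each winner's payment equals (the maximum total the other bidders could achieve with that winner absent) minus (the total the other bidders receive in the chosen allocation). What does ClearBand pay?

ClearBand pays $14M.

Efficient allocation: OrbitCom→Band F ($945M), NorthTel→Band G ($778M), PeakComm→Band C ($903M), ClearBand→Band D ($662M), Pulse→Band B ($782M); total welfare W = $4070M.
ClearBand receives Band D at value $662M, so the others get W − 662 = $3408M.
Without ClearBand: best allocation of the remaining 4 bidders over all 5 bands is OrbitCom→Band D ($959M), NorthTel→Band G ($778M), PeakComm→Band C ($903M), Pulse→Band B ($782M), total $3422M.
VCG payment = (others' best without ClearBand) − (others' welfare with ClearBand) = 3422 − 3408 = $14M.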